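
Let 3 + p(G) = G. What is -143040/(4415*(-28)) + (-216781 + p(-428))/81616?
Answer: -189717435/126117124 ≈ -1.5043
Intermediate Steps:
p(G) = -3 + G
-143040/(4415*(-28)) + (-216781 + p(-428))/81616 = -143040/(4415*(-28)) + (-216781 + (-3 - 428))/81616 = -143040/(-123620) + (-216781 - 431)*(1/81616) = -143040*(-1/123620) - 217212*1/81616 = 7152/6181 - 54303/20404 = -189717435/126117124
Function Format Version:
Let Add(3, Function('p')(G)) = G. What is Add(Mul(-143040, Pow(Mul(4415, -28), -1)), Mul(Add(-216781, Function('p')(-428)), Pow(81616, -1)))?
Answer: Rational(-189717435, 126117124) ≈ -1.5043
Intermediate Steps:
Function('p')(G) = Add(-3, G)
Add(Mul(-143040, Pow(Mul(4415, -28), -1)), Mul(Add(-216781, Function('p')(-428)), Pow(81616, -1))) = Add(Mul(-143040, Pow(Mul(4415, -28), -1)), Mul(Add(-216781, Add(-3, -428)), Pow(81616, -1))) = Add(Mul(-143040, Pow(-123620, -1)), Mul(Add(-216781, -431), Rational(1, 81616))) = Add(Mul(-143040, Rational(-1, 123620)), Mul(-217212, Rational(1, 81616))) = Add(Rational(7152, 6181), Rational(-54303, 20404)) = Rational(-189717435, 126117124)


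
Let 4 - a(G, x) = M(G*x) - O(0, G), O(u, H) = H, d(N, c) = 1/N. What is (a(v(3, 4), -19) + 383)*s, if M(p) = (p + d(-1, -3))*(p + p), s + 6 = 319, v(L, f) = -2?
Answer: -759651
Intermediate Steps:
s = 313 (s = -6 + 319 = 313)
M(p) = 2*p*(-1 + p) (M(p) = (p + 1/(-1))*(p + p) = (p - 1)*(2*p) = (-1 + p)*(2*p) = 2*p*(-1 + p))
a(G, x) = 4 + G - 2*G*x*(-1 + G*x) (a(G, x) = 4 - (2*(G*x)*(-1 + G*x) - G) = 4 - (2*G*x*(-1 + G*x) - G) = 4 - (-G + 2*G*x*(-1 + G*x)) = 4 + (G - 2*G*x*(-1 + G*x)) = 4 + G - 2*G*x*(-1 + G*x))
(a(v(3, 4), -19) + 383)*s = ((4 - 2 - 2*(-2)*(-19)*(-1 - 2*(-19))) + 383)*313 = ((4 - 2 - 2*(-2)*(-19)*(-1 + 38)) + 383)*313 = ((4 - 2 - 2*(-2)*(-19)*37) + 383)*313 = ((4 - 2 - 2812) + 383)*313 = (-2810 + 383)*313 = -2427*313 = -759651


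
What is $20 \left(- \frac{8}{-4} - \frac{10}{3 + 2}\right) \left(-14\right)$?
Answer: $0$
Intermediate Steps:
$20 \left(- \frac{8}{-4} - \frac{10}{3 + 2}\right) \left(-14\right) = 20 \left(\left(-8\right) \left(- \frac{1}{4}\right) - \frac{10}{5}\right) \left(-14\right) = 20 \left(2 - 2\right) \left(-14\right) = 20 \cdot 0 \left(-14\right) = 0 \left(-14\right) = 0$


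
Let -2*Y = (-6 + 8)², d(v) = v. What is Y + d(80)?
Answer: 78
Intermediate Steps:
Y = -2 (Y = -(-6 + 8)²/2 = -½*2² = -½*4 = -2)
Y + d(80) = -2 + 80 = 78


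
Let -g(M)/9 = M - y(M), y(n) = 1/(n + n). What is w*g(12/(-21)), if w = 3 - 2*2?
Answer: 153/56 ≈ 2.7321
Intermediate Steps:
y(n) = 1/(2*n)
g(M) = -9*M + 9/(2*M) (g(M) = -9*(M - 1/(2*M)) = -9*M + 9/(2*M))
w = -1 (w = 3 - 4 = -1)
w*g(12/(-21)) = -(-108/(-21) + 9/(2*((12/(-21))))) = -(-108*(-1)/21 + 9/(2*((12*(-1/21))))) = -(-9*(-4/7) + 9/(2*(-4/7))) = -(36/7 + (9/2)*(-7/4)) = -(36/7 - 63/8) = -1*(-153/56) = 153/56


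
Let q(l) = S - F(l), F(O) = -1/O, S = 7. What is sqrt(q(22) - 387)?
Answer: I*sqrt(183898)/22 ≈ 19.492*I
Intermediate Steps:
q(l) = 7 + 1/l (q(l) = 7 - (-1)/l = 7 + 1/l)
sqrt(q(22) - 387) = sqrt((7 + 1/22) - 387) = sqrt(155/22 - 387) = sqrt(-8359/22) = I*sqrt(183898)/22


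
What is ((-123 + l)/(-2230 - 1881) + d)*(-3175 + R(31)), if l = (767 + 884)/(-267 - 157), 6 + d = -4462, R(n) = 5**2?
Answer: 12266030934675/871532 ≈ 1.4074e+7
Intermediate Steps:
R(n) = 25
d = -4468 (d = -6 - 4462 = -4468)
l = -1651/424 (l = 1651/(-424) = 1651*(-1/424) = -1651/424 ≈ -3.8939)
((-123 + l)/(-2230 - 1881) + d)*(-3175 + R(31)) = ((-123 - 1651/424)/(-2230 - 1881) - 4468)*(-3175 + 25) = (-53803/424/(-4111) - 4468)*(-3150) = (-53803/424*(-1/4111) - 4468)*(-3150) = (53803/1743064 - 4468)*(-3150) = -7787956149/1743064*(-3150) = 12266030934675/871532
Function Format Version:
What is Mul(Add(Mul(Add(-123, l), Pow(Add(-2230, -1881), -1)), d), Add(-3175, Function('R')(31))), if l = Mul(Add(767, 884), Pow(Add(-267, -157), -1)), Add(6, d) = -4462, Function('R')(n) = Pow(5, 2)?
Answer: Rational(12266030934675, 871532) ≈ 1.4074e+7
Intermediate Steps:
Function('R')(n) = 25
d = -4468 (d = Add(-6, -4462) = -4468)
l = Rational(-1651, 424) (l = Mul(1651, Pow(-424, -1)) = Mul(1651, Rational(-1, 424)) = Rational(-1651, 424) ≈ -3.8939)
Mul(Add(Mul(Add(-123, l), Pow(Add(-2230, -1881), -1)), d), Add(-3175, Function('R')(31))) = Mul(Add(Mul(Add(-123, Rational(-1651, 424)), Pow(Add(-2230, -1881), -1)), -4468), Add(-3175, 25)) = Mul(Add(Mul(Rational(-53803, 424), Pow(-4111, -1)), -4468), -3150) = Mul(Add(Mul(Rational(-53803, 424), Rational(-1, 4111)), -4468), -3150) = Mul(Add(Rational(53803, 1743064), -4468), -3150) = Mul(Rational(-7787956149, 1743064), -3150) = Rational(12266030934675, 871532)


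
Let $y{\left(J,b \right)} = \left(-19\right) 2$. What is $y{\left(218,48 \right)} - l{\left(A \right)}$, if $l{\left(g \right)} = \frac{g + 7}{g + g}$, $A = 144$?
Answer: $- \frac{11095}{288} \approx -38.524$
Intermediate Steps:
$l{\left(g \right)} = \frac{7 + g}{2 g}$
$y{\left(J,b \right)} = -38$
$y{\left(218,48 \right)} - l{\left(A \right)} = -38 - \frac{7 + 144}{2 \cdot 144} = -38 - \frac{1}{2} \cdot \frac{1}{144} \cdot 151 = -38 - \frac{151}{288} = - \frac{11095}{288}$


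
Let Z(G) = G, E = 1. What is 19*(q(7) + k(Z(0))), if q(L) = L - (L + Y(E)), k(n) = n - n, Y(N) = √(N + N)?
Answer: -19*√2 ≈ -26.870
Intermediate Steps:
Y(N) = √2*√N (Y(N) = √(2*N) = √2*√N)
k(n) = 0
q(L) = -√2 (q(L) = L - (L + √2*√1) = L - (L + √2*1) = L - (L + √2) = L + (-L - √2) = -√2)
19*(q(7) + k(Z(0))) = 19*(-√2 + 0) = 19*(-√2) = -19*√2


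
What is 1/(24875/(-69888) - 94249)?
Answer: -69888/6586898987 ≈ -1.0610e-5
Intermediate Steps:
1/(24875/(-69888) - 94249) = 1/(24875*(-1/69888) - 94249) = 1/(-24875/69888 - 94249) = 1/(-6586898987/69888) = -69888/6586898987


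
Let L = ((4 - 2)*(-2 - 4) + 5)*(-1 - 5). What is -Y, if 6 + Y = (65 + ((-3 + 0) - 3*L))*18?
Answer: 1158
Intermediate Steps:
L = 42 (L = (2*(-6) + 5)*(-6) = (-12 + 5)*(-6) = -7*(-6) = 42)
Y = -1158 (Y = -6 + (65 + ((-3 + 0) - 3*42))*18 = -6 + (65 + (-3 - 126))*18 = -6 + (65 - 129)*18 = -6 - 64*18 = -6 - 1152 = -1158)
-Y = -1*(-1158) = 1158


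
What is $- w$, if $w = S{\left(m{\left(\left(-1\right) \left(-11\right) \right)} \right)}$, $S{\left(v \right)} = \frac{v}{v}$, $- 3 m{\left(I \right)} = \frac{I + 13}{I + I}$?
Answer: $-1$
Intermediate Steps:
$m{\left(I \right)} = - \frac{13 + I}{6 I}$ ($m{\left(I \right)} = - \frac{\left(I + 13\right) \frac{1}{I + I}}{3} = - \frac{\left(13 + I\right) \frac{1}{2 I}}{3} = - \frac{\frac{1}{2} \frac{1}{I} \left(13 + I\right)}{3} = - \frac{13 + I}{6 I}$)
$S{\left(v \right)} = 1$
$w = 1$
$- w = \left(-1\right) 1 = -1$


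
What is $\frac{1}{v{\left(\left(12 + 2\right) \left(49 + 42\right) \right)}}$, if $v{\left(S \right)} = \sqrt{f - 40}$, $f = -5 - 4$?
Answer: $- \frac{i}{7} \approx - 0.14286 i$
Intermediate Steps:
$f = -9$
$v{\left(S \right)} = 7 i$ ($v{\left(S \right)} = \sqrt{-9 - 40} = \sqrt{-49} = 7 i$)
$\frac{1}{v{\left(\left(12 + 2\right) \left(49 + 42\right) \right)}} = \frac{1}{7 i} = - \frac{i}{7}$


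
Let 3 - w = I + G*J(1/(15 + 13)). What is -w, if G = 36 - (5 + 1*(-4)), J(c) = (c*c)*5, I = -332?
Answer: -37495/112 ≈ -334.78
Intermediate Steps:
J(c) = 5*c² (J(c) = c²*5 = 5*c²)
G = 35 (G = 36 - (5 - 4) = 36 - 1*1 = 36 - 1 = 35)
w = 37495/112 (w = 3 - (-332 + 35*(5*(1/(15 + 13))²)) = 3 - (-332 + 35*(5*(1/28)²)) = 3 - (-332 + 35*(5*(1/784))) = 3 - (-332 + 35*(5/784)) = 3 - (-332 + 25/112) = 3 - 1*(-37159/112) = 3 + 37159/112 = 37495/112 ≈ 334.78)
-w = -1*37495/112 = -37495/112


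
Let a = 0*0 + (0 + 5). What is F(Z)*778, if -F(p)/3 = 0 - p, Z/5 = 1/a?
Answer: 2334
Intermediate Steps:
a = 5 (a = 0 + 5 = 5)
Z = 1 (Z = 5/5 = 5*(⅕) = 1)
F(p) = 3*p (F(p) = -3*(0 - p) = -(-3)*p = 3*p)
F(Z)*778 = (3*1)*778 = 3*778 = 2334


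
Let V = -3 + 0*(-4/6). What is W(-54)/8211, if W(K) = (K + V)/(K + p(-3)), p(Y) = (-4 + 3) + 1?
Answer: 19/147798 ≈ 0.00012855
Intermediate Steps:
p(Y) = 0 (p(Y) = -1 + 1 = 0)
V = -3 (V = -3 + 0*(-4*1/6) = -3 + 0*(-2/3) = -3 + 0 = -3)
W(K) = (-3 + K)/K (W(K) = (K - 3)/(K + 0) = (-3 + K)/K)
W(-54)/8211 = ((-3 - 54)/(-54))/8211 = -1/54*(-57)*(1/8211) = (19/18)*(1/8211) = 19/147798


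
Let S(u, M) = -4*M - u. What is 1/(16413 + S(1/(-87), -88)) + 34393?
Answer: 50164116595/1458556 ≈ 34393.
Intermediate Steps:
S(u, M) = -u - 4*M
1/(16413 + S(1/(-87), -88)) + 34393 = 1/(16413 + (-1/(-87) - 4*(-88))) + 34393 = 1/(16413 + (-1*(-1/87) + 352)) + 34393 = 1/(16413 + (1/87 + 352)) + 34393 = 1/(16413 + 30625/87) + 34393 = 1/(1458556/87) + 34393 = 87/1458556 + 34393 = 50164116595/1458556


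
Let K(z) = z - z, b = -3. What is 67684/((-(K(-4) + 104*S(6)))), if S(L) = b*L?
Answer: 16921/468 ≈ 36.156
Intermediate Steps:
S(L) = -3*L
K(z) = 0
67684/((-(K(-4) + 104*S(6)))) = 67684/((-(0 + 104*(-3*6)))) = 67684/((-(0 + 104*(-18)))) = 67684/((-(0 - 1872))) = 67684/((-1*(-1872))) = 67684/1872 = 67684*(1/1872) = 16921/468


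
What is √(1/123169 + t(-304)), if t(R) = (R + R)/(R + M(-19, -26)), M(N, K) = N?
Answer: 5*√330113735561/2093873 ≈ 1.3720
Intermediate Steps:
t(R) = 2*R/(-19 + R) (t(R) = (R + R)/(R - 19) = (2*R)/(-19 + R) = 2*R/(-19 + R))
√(1/123169 + t(-304)) = √(1/123169 + 2*(-304)/(-19 - 304)) = √(1/123169 + 2*(-304)/(-323)) = √(1/123169 + 2*(-304)*(-1/323)) = √(1/123169 + 32/17) = √(3941425/2093873) = 5*√330113735561/2093873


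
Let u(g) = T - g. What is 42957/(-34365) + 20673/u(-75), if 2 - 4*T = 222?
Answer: 47304567/45820 ≈ 1032.4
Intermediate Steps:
T = -55 (T = ½ - ¼*222 = ½ - 111/2 = -55)
u(g) = -55 - g
42957/(-34365) + 20673/u(-75) = 42957/(-34365) + 20673/(-55 - 1*(-75)) = 42957*(-1/34365) + 20673/(-55 + 75) = -14319/11455 + 20673/20 = 47304567/45820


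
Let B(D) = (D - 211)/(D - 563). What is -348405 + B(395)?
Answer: -7316528/21 ≈ -3.4841e+5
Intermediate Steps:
B(D) = (-211 + D)/(-563 + D)
-348405 + B(395) = -348405 + (-211 + 395)/(-563 + 395) = -348405 + 184/(-168) = -348405 - 1/168*184 = -348405 - 23/21 = -7316528/21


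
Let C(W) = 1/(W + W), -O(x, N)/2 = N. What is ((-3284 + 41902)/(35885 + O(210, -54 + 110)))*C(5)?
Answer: 19309/178865 ≈ 0.10795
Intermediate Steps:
O(x, N) = -2*N
C(W) = 1/(2*W)
((-3284 + 41902)/(35885 + O(210, -54 + 110)))*C(5) = ((-3284 + 41902)/(35885 - 2*(-54 + 110)))*((1/2)/5) = (38618/(35885 - 2*56))*((1/2)*(1/5)) = (38618/(35885 - 112))*(1/10) = (38618/35773)*(1/10) = 19309/178865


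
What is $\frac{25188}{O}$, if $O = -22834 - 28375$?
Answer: $- \frac{25188}{51209} \approx -0.49187$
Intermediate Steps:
$O = -51209$ ($O = -22834 - 28375 = -51209$)
$\frac{25188}{O} = \frac{25188}{-51209} = 25188 \left(- \frac{1}{51209}\right) = - \frac{25188}{51209}$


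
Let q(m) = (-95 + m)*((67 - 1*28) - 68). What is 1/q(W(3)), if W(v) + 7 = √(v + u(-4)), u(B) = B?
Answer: 102/301745 + I/301745 ≈ 0.00033803 + 3.3141e-6*I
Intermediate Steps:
W(v) = -7 + √(-4 + v) (W(v) = -7 + √(v - 4) = -7 + √(-4 + v))
q(m) = 2755 - 29*m (q(m) = (-95 + m)*((67 - 28) - 68) = (-95 + m)*(39 - 68) = (-95 + m)*(-29) = 2755 - 29*m)
1/q(W(3)) = 1/(2755 - 29*(-7 + √(-4 + 3))) = 1/(2755 - 29*(-7 + √(-1))) = 1/(2755 - 29*(-7 + I)) = 1/(2755 + (203 - 29*I)) = 1/(2958 - 29*I) = (2958 + 29*I)/8750605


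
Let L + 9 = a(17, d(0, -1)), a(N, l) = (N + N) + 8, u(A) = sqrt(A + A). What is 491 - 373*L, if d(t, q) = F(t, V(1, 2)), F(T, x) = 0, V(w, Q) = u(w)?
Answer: -11818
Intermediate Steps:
u(A) = sqrt(2)*sqrt(A) (u(A) = sqrt(2*A) = sqrt(2)*sqrt(A))
V(w, Q) = sqrt(2)*sqrt(w)
d(t, q) = 0
a(N, l) = 8 + 2*N (a(N, l) = 2*N + 8 = 8 + 2*N)
L = 33 (L = -9 + (8 + 2*17) = -9 + (8 + 34) = -9 + 42 = 33)
491 - 373*L = 491 - 373*33 = 491 - 12309 = -11818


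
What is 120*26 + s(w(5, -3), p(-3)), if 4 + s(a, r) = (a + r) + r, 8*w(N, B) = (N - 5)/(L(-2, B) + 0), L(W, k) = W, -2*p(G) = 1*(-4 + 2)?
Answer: 3118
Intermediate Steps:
p(G) = 1 (p(G) = -(-4 + 2)/2 = -(-2)/2 = -1/2*(-2) = 1)
w(N, B) = 5/16 - N/16 (w(N, B) = ((N - 5)/(-2 + 0))/8 = ((-5 + N)/(-2))/8 = ((-5 + N)*(-1/2))/8 = (5/2 - N/2)/8 = 5/16 - N/16)
s(a, r) = -4 + a + 2*r (s(a, r) = -4 + ((a + r) + r) = -4 + (a + 2*r) = -4 + a + 2*r)
120*26 + s(w(5, -3), p(-3)) = 120*26 + (-4 + (5/16 - 1/16*5) + 2*1) = 3120 + (-4 + (5/16 - 5/16) + 2) = 3120 + (-4 + 0 + 2) = 3120 - 2 = 3118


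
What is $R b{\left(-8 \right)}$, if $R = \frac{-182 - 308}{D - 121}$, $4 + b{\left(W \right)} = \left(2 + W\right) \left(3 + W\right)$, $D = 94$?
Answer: $\frac{12740}{27} \approx 471.85$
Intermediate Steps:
$b{\left(W \right)} = -4 + \left(2 + W\right) \left(3 + W\right)$
$R = \frac{490}{27}$ ($R = \frac{-182 - 308}{94 - 121} = - \frac{490}{94 - 121} = - \frac{490}{-27} = \left(-490\right) \left(- \frac{1}{27}\right) = \frac{490}{27} \approx 18.148$)
$R b{\left(-8 \right)} = \frac{490 \left(2 + \left(-8\right)^{2} + 5 \left(-8\right)\right)}{27} = \frac{490 \left(2 + 64 - 40\right)}{27} = \frac{490}{27} \cdot 26 = \frac{12740}{27}$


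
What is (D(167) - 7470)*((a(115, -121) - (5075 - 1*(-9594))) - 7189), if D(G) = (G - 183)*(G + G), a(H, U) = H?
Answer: 278614802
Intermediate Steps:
D(G) = 2*G*(-183 + G) (D(G) = (-183 + G)*(2*G) = 2*G*(-183 + G))
(D(167) - 7470)*((a(115, -121) - (5075 - 1*(-9594))) - 7189) = (2*167*(-183 + 167) - 7470)*((115 - (5075 - 1*(-9594))) - 7189) = (2*167*(-16) - 7470)*((115 - (5075 + 9594)) - 7189) = (-5344 - 7470)*((115 - 1*14669) - 7189) = -12814*((115 - 14669) - 7189) = -12814*(-14554 - 7189) = -12814*(-21743) = 278614802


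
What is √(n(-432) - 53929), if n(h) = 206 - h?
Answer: I*√53291 ≈ 230.85*I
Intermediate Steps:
√(n(-432) - 53929) = √((206 - 1*(-432)) - 53929) = √((206 + 432) - 53929) = √(638 - 53929) = √(-53291) = I*√53291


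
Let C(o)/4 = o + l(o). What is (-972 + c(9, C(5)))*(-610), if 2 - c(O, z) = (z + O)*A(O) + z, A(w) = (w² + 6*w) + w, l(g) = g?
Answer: 4920260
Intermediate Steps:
A(w) = w² + 7*w
C(o) = 8*o (C(o) = 4*(o + o) = 4*(2*o) = 8*o)
c(O, z) = 2 - z - O*(7 + O)*(O + z) (c(O, z) = 2 - ((z + O)*(O*(7 + O)) + z) = 2 - ((O + z)*(O*(7 + O)) + z) = 2 - (O*(7 + O)*(O + z) + z) = 2 - (z + O*(7 + O)*(O + z)) = 2 + (-z - O*(7 + O)*(O + z)) = 2 - z - O*(7 + O)*(O + z))
(-972 + c(9, C(5)))*(-610) = (-972 + (2 - 8*5 - 1*9²*(7 + 9) - 1*9*8*5*(7 + 9)))*(-610) = (-972 + (2 - 1*40 - 1*81*16 - 1*9*40*16))*(-610) = (-972 + (2 - 40 - 1296 - 5760))*(-610) = (-972 - 7094)*(-610) = -8066*(-610) = 4920260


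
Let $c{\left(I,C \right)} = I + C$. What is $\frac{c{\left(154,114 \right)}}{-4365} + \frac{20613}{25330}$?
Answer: $\frac{16637461}{22113090} \approx 0.75238$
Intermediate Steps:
$c{\left(I,C \right)} = C + I$
$\frac{c{\left(154,114 \right)}}{-4365} + \frac{20613}{25330} = \frac{114 + 154}{-4365} + \frac{20613}{25330} = 268 \left(- \frac{1}{4365}\right) + 20613 \cdot \frac{1}{25330} = - \frac{268}{4365} + \frac{20613}{25330} = \frac{16637461}{22113090}$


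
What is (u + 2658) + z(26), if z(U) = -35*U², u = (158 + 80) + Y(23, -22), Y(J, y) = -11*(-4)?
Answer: -20720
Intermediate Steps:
Y(J, y) = 44
u = 282 (u = (158 + 80) + 44 = 238 + 44 = 282)
(u + 2658) + z(26) = (282 + 2658) - 35*26² = 2940 - 35*676 = 2940 - 23660 = -20720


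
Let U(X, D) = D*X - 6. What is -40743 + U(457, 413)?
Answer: 147992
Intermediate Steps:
U(X, D) = -6 + D*X
-40743 + U(457, 413) = -40743 + (-6 + 413*457) = -40743 + (-6 + 188741) = -40743 + 188735 = 147992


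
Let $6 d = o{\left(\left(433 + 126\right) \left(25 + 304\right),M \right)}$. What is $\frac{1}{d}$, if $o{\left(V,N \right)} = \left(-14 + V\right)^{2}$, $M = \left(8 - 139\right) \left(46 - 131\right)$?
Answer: $\frac{2}{11272702203} \approx 1.7742 \cdot 10^{-10}$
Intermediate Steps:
$M = 11135$ ($M = \left(-131\right) \left(-85\right) = 11135$)
$d = \frac{11272702203}{2}$ ($d = \frac{\left(-14 + \left(433 + 126\right) \left(25 + 304\right)\right)^{2}}{6} = \frac{\left(-14 + 559 \cdot 329\right)^{2}}{6} = \frac{\left(-14 + 183911\right)^{2}}{6} = \frac{183897^{2}}{6} = \frac{1}{6} \cdot 33818106609 = \frac{11272702203}{2} \approx 5.6363 \cdot 10^{9}$)
$\frac{1}{d} = \frac{1}{\frac{11272702203}{2}} = \frac{2}{11272702203}$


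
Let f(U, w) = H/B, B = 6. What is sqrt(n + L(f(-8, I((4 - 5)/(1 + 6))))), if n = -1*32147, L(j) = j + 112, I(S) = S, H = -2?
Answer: I*sqrt(288318)/3 ≈ 178.98*I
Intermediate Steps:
f(U, w) = -1/3 (f(U, w) = -2/6 = -2*1/6 = -1/3)
L(j) = 112 + j
n = -32147
sqrt(n + L(f(-8, I((4 - 5)/(1 + 6))))) = sqrt(-32147 + (112 - 1/3)) = sqrt(-32147 + 335/3) = sqrt(-96106/3) = I*sqrt(288318)/3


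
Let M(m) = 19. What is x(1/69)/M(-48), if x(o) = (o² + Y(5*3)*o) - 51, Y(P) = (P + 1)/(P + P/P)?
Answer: -242741/90459 ≈ -2.6834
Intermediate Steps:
Y(P) = 1 (Y(P) = (1 + P)/(P + 1) = (1 + P)/(1 + P) = 1)
x(o) = -51 + o + o² (x(o) = (o² + 1*o) - 51 = (o² + o) - 51 = (o + o²) - 51 = -51 + o + o²)
x(1/69)/M(-48) = (-51 + 1/69 + (1/69)²)/19 = (-51 + 1/69 + (1/69)²)*(1/19) = (-51 + 1/69 + 1/4761)*(1/19) = -242741/4761*1/19 = -242741/90459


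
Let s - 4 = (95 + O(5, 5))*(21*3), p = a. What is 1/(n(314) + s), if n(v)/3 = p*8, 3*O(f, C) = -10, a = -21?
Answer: 1/5275 ≈ 0.00018957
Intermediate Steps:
p = -21
O(f, C) = -10/3 (O(f, C) = (1/3)*(-10) = -10/3)
n(v) = -504 (n(v) = 3*(-21*8) = 3*(-168) = -504)
s = 5779 (s = 4 + (95 - 10/3)*(21*3) = 4 + (275/3)*63 = 4 + 5775 = 5779)
1/(n(314) + s) = 1/(-504 + 5779) = 1/5275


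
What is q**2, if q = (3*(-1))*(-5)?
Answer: 225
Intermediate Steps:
q = 15 (q = -3*(-5) = 15)
q**2 = 15**2 = 225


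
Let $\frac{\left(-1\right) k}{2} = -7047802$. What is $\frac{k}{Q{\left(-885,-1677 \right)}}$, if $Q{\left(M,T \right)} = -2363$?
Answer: $- \frac{14095604}{2363} \approx -5965.1$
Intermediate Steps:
$k = 14095604$ ($k = \left(-2\right) \left(-7047802\right) = 14095604$)
$\frac{k}{Q{\left(-885,-1677 \right)}} = \frac{14095604}{-2363} = 14095604 \left(- \frac{1}{2363}\right) = - \frac{14095604}{2363}$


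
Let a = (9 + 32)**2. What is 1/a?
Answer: 1/1681 ≈ 0.00059488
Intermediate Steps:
a = 1681 (a = 41**2 = 1681)
1/a = 1/1681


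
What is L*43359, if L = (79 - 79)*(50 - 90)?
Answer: 0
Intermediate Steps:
L = 0 (L = 0*(-40) = 0)
L*43359 = 0*43359 = 0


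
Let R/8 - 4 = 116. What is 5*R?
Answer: 4800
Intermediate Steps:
R = 960 (R = 32 + 8*116 = 32 + 928 = 960)
5*R = 5*960 = 4800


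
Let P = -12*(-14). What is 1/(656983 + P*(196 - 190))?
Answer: 1/657991 ≈ 1.5198e-6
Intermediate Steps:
P = 168
1/(656983 + P*(196 - 190)) = 1/(656983 + 168*(196 - 190)) = 1/(656983 + 168*6) = 1/(656983 + 1008) = 1/657991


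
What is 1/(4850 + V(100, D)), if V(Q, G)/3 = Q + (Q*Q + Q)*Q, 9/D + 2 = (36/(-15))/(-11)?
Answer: 1/3035150 ≈ 3.2947e-7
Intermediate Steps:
D = -495/98 (D = 9/(-2 + (36/(-15))/(-11)) = 9/(-2 + (36*(-1/15))*(-1/11)) = 9/(-2 - 12/5*(-1/11)) = 9/(-2 + 12/55) = 9/(-98/55) = 9*(-55/98) = -495/98 ≈ -5.0510)
V(Q, G) = 3*Q + 3*Q*(Q + Q²) (V(Q, G) = 3*(Q + (Q*Q + Q)*Q) = 3*(Q + (Q² + Q)*Q) = 3*(Q + (Q + Q²)*Q) = 3*(Q + Q*(Q + Q²)) = 3*Q + 3*Q*(Q + Q²))
1/(4850 + V(100, D)) = 1/(4850 + 3*100*(1 + 100 + 100²)) = 1/(4850 + 3*100*(1 + 100 + 10000)) = 1/(4850 + 3*100*10101) = 1/(4850 + 3030300) = 1/3035150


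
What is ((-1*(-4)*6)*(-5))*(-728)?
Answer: 87360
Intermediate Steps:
((-1*(-4)*6)*(-5))*(-728) = ((4*6)*(-5))*(-728) = (24*(-5))*(-728) = -120*(-728) = 87360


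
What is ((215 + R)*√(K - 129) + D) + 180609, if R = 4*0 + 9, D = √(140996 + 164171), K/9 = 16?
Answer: 180609 + √305167 + 224*√15 ≈ 1.8203e+5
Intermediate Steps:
K = 144 (K = 9*16 = 144)
D = √305167 ≈ 552.42
R = 9 (R = 0 + 9 = 9)
((215 + R)*√(K - 129) + D) + 180609 = ((215 + 9)*√(144 - 129) + √305167) + 180609 = (224*√15 + √305167) + 180609 = (√305167 + 224*√15) + 180609 = 180609 + √305167 + 224*√15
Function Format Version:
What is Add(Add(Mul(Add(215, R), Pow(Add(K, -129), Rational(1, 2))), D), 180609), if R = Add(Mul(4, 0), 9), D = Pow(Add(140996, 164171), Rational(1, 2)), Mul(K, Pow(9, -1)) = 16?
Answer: Add(180609, Pow(305167, Rational(1, 2)), Mul(224, Pow(15, Rational(1, 2)))) ≈ 1.8203e+5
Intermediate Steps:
K = 144 (K = Mul(9, 16) = 144)
D = Pow(305167, Rational(1, 2)) ≈ 552.42
R = 9 (R = Add(0, 9) = 9)
Add(Add(Mul(Add(215, R), Pow(Add(K, -129), Rational(1, 2))), D), 180609) = Add(Add(Mul(Add(215, 9), Pow(Add(144, -129), Rational(1, 2))), Pow(305167, Rational(1, 2))), 180609) = Add(Add(Mul(224, Pow(15, Rational(1, 2))), Pow(305167, Rational(1, 2))), 180609) = Add(Add(Pow(305167, Rational(1, 2)), Mul(224, Pow(15, Rational(1, 2)))), 180609) = Add(180609, Pow(305167, Rational(1, 2)), Mul(224, Pow(15, Rational(1, 2))))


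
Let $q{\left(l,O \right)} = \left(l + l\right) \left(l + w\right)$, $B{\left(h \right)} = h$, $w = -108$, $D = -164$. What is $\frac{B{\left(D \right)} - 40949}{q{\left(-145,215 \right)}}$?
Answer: $- \frac{41113}{73370} \approx -0.56035$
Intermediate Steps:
$q{\left(l,O \right)} = 2 l \left(-108 + l\right)$ ($q{\left(l,O \right)} = \left(l + l\right) \left(l - 108\right) = 2 l \left(-108 + l\right)$)
$\frac{B{\left(D \right)} - 40949}{q{\left(-145,215 \right)}} = \frac{-164 - 40949}{2 \left(-145\right) \left(-108 - 145\right)} = \frac{-164 - 40949}{2 \left(-145\right) \left(-253\right)} = - \frac{41113}{73370}$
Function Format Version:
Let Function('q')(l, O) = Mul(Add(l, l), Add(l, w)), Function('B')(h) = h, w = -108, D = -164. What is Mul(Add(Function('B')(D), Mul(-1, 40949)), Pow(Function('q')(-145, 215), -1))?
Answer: Rational(-41113, 73370) ≈ -0.56035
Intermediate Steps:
Function('q')(l, O) = Mul(2, l, Add(-108, l)) (Function('q')(l, O) = Mul(Add(l, l), Add(l, -108)) = Mul(Mul(2, l), Add(-108, l)) = Mul(2, l, Add(-108, l)))
Mul(Add(Function('B')(D), Mul(-1, 40949)), Pow(Function('q')(-145, 215), -1)) = Mul(Add(-164, Mul(-1, 40949)), Pow(Mul(2, -145, Add(-108, -145)), -1)) = Mul(Add(-164, -40949), Pow(Mul(2, -145, -253), -1)) = Mul(-41113, Pow(73370, -1)) = Mul(-41113, Rational(1, 73370)) = Rational(-41113, 73370)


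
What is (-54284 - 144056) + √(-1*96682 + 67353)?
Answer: -198340 + I*√29329 ≈ -1.9834e+5 + 171.26*I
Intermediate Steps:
(-54284 - 144056) + √(-1*96682 + 67353) = -198340 + √(-96682 + 67353) = -198340 + √(-29329) = -198340 + I*√29329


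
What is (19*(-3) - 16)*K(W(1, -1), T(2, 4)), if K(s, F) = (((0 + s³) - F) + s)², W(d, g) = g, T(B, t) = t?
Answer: -2628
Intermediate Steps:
K(s, F) = (s + s³ - F)² (K(s, F) = ((s³ - F) + s)² = (s + s³ - F)²)
(19*(-3) - 16)*K(W(1, -1), T(2, 4)) = (19*(-3) - 16)*(-1 + (-1)³ - 1*4)² = (-57 - 16)*(-1 - 1 - 4)² = -73*(-6)² = -73*36 = -2628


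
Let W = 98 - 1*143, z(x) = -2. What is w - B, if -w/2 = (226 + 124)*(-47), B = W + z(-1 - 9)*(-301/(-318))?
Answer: 5238556/159 ≈ 32947.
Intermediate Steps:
W = -45 (W = 98 - 143 = -45)
B = -7456/159 (B = -45 - (-602)/(-318) = -45 - (-602)*(-1)/318 = -45 - 2*301/318 = -45 - 301/159 = -7456/159 ≈ -46.893)
w = 32900 (w = -2*(226 + 124)*(-47) = -700*(-47) = -2*(-16450) = 32900)
w - B = 32900 - 1*(-7456/159) = 32900 + 7456/159 = 5238556/159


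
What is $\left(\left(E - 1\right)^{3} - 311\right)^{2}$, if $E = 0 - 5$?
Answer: $277729$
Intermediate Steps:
$E = -5$ ($E = 0 - 5 = -5$)
$\left(\left(E - 1\right)^{3} - 311\right)^{2} = \left(\left(-5 - 1\right)^{3} - 311\right)^{2} = \left(\left(-6\right)^{3} - 311\right)^{2} = \left(-216 - 311\right)^{2} = \left(-527\right)^{2} = 277729$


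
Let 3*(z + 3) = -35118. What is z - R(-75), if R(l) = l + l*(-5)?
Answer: -12009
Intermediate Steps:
z = -11709 (z = -3 + (1/3)*(-35118) = -3 - 11706 = -11709)
R(l) = -4*l (R(l) = l - 5*l = -4*l)
z - R(-75) = -11709 - (-4)*(-75) = -11709 - 1*300 = -11709 - 300 = -12009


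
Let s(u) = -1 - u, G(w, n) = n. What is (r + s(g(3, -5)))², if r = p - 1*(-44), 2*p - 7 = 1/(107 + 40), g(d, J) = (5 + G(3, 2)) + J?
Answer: 42797764/21609 ≈ 1980.6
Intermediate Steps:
g(d, J) = 7 + J (g(d, J) = (5 + 2) + J = 7 + J)
p = 515/147 (p = 7/2 + 1/(2*(107 + 40)) = 7/2 + (½)/147 = 7/2 + (½)*(1/147) = 7/2 + 1/294 = 515/147 ≈ 3.5034)
r = 6983/147 (r = 515/147 - 1*(-44) = 515/147 + 44 = 6983/147 ≈ 47.503)
(r + s(g(3, -5)))² = (6983/147 + (-1 - (7 - 5)))² = (6983/147 + (-1 - 1*2))² = (6983/147 + (-1 - 2))² = (6983/147 - 3)² = (6542/147)² = 42797764/21609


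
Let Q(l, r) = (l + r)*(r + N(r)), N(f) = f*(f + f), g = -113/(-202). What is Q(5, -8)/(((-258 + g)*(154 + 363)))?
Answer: 72720/26885551 ≈ 0.0027048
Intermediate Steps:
g = 113/202 (g = -113*(-1/202) = 113/202 ≈ 0.55941)
N(f) = 2*f² (N(f) = f*(2*f) = 2*f²)
Q(l, r) = (l + r)*(r + 2*r²)
Q(5, -8)/(((-258 + g)*(154 + 363))) = (-8*(5 - 8 + 2*(-8)² + 2*5*(-8)))/(((-258 + 113/202)*(154 + 363))) = (-8*(5 - 8 + 2*64 - 80))/((-52003/202*517)) = (-8*(5 - 8 + 128 - 80))/(-26885551/202) = -8*45*(-202/26885551) = -360*(-202/26885551) = 72720/26885551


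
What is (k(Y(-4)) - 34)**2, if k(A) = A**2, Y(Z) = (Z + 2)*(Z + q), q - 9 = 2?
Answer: 26244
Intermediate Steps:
q = 11 (q = 9 + 2 = 11)
Y(Z) = (2 + Z)*(11 + Z) (Y(Z) = (Z + 2)*(Z + 11) = (2 + Z)*(11 + Z))
(k(Y(-4)) - 34)**2 = ((22 + (-4)**2 + 13*(-4))**2 - 34)**2 = ((22 + 16 - 52)**2 - 34)**2 = ((-14)**2 - 34)**2 = (196 - 34)**2 = 162**2 = 26244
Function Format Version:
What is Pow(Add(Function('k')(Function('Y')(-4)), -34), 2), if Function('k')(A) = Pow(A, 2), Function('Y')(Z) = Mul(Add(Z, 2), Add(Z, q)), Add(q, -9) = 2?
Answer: 26244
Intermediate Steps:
q = 11 (q = Add(9, 2) = 11)
Function('Y')(Z) = Mul(Add(2, Z), Add(11, Z)) (Function('Y')(Z) = Mul(Add(Z, 2), Add(Z, 11)) = Mul(Add(2, Z), Add(11, Z)))
Pow(Add(Function('k')(Function('Y')(-4)), -34), 2) = Pow(Add(Pow(Add(22, Pow(-4, 2), Mul(13, -4)), 2), -34), 2) = Pow(Add(Pow(Add(22, 16, -52), 2), -34), 2) = Pow(Add(Pow(-14, 2), -34), 2) = Pow(Add(196, -34), 2) = Pow(162, 2) = 26244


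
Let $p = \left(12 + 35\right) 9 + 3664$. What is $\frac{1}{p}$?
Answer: $\frac{1}{4087} \approx 0.00024468$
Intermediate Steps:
$p = 4087$ ($p = 47 \cdot 9 + 3664 = 423 + 3664 = 4087$)
$\frac{1}{p} = \frac{1}{4087}$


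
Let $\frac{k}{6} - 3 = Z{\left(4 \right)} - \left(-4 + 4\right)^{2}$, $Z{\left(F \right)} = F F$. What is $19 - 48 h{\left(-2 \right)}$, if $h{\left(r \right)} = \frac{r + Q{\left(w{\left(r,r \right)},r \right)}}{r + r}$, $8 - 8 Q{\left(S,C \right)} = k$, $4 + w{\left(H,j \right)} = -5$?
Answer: $-164$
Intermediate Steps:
$Z{\left(F \right)} = F^{2}$
$w{\left(H,j \right)} = -9$ ($w{\left(H,j \right)} = -4 - 5 = -9$)
$k = 114$ ($k = 18 + 6 \left(4^{2} - \left(-4 + 4\right)^{2}\right) = 18 + 6 \left(16 - 0^{2}\right) = 18 + 6 \left(16 - 0\right) = 18 + 6 \left(16 + 0\right) = 18 + 6 \cdot 16 = 18 + 96 = 114$)
$Q{\left(S,C \right)} = - \frac{53}{4}$ ($Q{\left(S,C \right)} = 1 - \frac{57}{4} = - \frac{53}{4}$)
$h{\left(r \right)} = \frac{- \frac{53}{4} + r}{2 r}$ ($h{\left(r \right)} = \frac{r - \frac{53}{4}}{r + r} = \frac{- \frac{53}{4} + r}{2 r}$)
$19 - 48 h{\left(-2 \right)} = 19 - 48 \frac{-53 + 4 \left(-2\right)}{8 \left(-2\right)} = 19 - 48 \cdot \frac{1}{8} \left(- \frac{1}{2}\right) \left(-53 - 8\right) = 19 - 48 \cdot \frac{1}{8} \left(- \frac{1}{2}\right) \left(-61\right) = 19 - 183 = -164$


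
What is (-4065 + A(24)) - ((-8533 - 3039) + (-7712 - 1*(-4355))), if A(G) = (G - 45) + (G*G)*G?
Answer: 24667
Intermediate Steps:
A(G) = -45 + G + G³ (A(G) = (-45 + G) + G²*G = (-45 + G) + G³ = -45 + G + G³)
(-4065 + A(24)) - ((-8533 - 3039) + (-7712 - 1*(-4355))) = (-4065 + (-45 + 24 + 24³)) - ((-8533 - 3039) + (-7712 - 1*(-4355))) = (-4065 + (-45 + 24 + 13824)) - (-11572 + (-7712 + 4355)) = (-4065 + 13803) - (-11572 - 3357) = 9738 - 1*(-14929) = 9738 + 14929 = 24667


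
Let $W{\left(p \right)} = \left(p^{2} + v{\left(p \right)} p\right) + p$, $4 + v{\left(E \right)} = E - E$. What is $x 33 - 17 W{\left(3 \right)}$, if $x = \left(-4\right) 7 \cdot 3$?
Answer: $-2772$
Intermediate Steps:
$v{\left(E \right)} = -4$ ($v{\left(E \right)} = -4 + \left(E - E\right) = -4 + 0 = -4$)
$x = -84$ ($x = \left(-28\right) 3 = -84$)
$W{\left(p \right)} = p^{2} - 3 p$ ($W{\left(p \right)} = \left(p^{2} - 4 p\right) + p = p^{2} - 3 p$)
$x 33 - 17 W{\left(3 \right)} = \left(-84\right) 33 - 17 \cdot 3 \left(-3 + 3\right) = -2772 - 17 \cdot 3 \cdot 0 = -2772 - 0 = -2772 + 0 = -2772$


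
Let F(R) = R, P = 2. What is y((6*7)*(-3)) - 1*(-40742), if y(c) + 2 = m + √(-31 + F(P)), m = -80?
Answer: 40660 + I*√29 ≈ 40660.0 + 5.3852*I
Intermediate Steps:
y(c) = -82 + I*√29 (y(c) = -2 + (-80 + √(-31 + 2)) = -2 + (-80 + √(-29)) = -2 + (-80 + I*√29) = -82 + I*√29)
y((6*7)*(-3)) - 1*(-40742) = (-82 + I*√29) - 1*(-40742) = (-82 + I*√29) + 40742 = 40660 + I*√29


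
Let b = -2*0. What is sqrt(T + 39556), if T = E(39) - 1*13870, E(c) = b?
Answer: 3*sqrt(2854) ≈ 160.27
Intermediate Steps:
b = 0
E(c) = 0
T = -13870 (T = 0 - 1*13870 = 0 - 13870 = -13870)
sqrt(T + 39556) = sqrt(-13870 + 39556) = sqrt(25686) = 3*sqrt(2854)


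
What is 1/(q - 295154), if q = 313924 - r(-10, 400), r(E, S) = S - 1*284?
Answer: 1/18654 ≈ 5.3608e-5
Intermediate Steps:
r(E, S) = -284 + S (r(E, S) = S - 284 = -284 + S)
q = 313808 (q = 313924 - (-284 + 400) = 313924 - 1*116 = 313924 - 116 = 313808)
1/(q - 295154) = 1/(313808 - 295154) = 1/18654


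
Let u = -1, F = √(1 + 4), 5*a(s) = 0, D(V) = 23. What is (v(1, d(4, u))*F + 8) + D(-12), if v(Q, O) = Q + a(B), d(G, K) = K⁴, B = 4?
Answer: 31 + √5 ≈ 33.236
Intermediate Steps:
a(s) = 0 (a(s) = (⅕)*0 = 0)
F = √5 ≈ 2.2361
v(Q, O) = Q (v(Q, O) = Q + 0 = Q)
(v(1, d(4, u))*F + 8) + D(-12) = (1*√5 + 8) + 23 = (√5 + 8) + 23 = (8 + √5) + 23 = 31 + √5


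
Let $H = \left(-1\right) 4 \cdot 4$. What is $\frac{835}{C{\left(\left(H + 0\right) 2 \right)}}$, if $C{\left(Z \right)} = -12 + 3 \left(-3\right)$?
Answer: $- \frac{835}{21} \approx -39.762$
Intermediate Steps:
$H = -16$ ($H = \left(-4\right) 4 = -16$)
$C{\left(Z \right)} = -21$ ($C{\left(Z \right)} = -12 - 9 = -21$)
$\frac{835}{C{\left(\left(H + 0\right) 2 \right)}} = \frac{835}{-21} = 835 \left(- \frac{1}{21}\right) = - \frac{835}{21}$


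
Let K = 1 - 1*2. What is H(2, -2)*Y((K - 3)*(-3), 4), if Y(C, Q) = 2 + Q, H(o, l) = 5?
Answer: 30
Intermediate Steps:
K = -1 (K = 1 - 2 = -1)
H(2, -2)*Y((K - 3)*(-3), 4) = 5*(2 + 4) = 5*6 = 30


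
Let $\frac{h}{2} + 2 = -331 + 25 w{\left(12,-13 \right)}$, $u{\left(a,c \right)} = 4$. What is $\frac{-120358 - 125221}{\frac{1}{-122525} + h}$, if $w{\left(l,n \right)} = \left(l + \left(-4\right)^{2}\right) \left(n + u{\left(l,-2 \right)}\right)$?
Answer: $\frac{30089566975}{1625416651} \approx 18.512$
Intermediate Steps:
$w{\left(l,n \right)} = \left(4 + n\right) \left(16 + l\right)$ ($w{\left(l,n \right)} = \left(l + \left(-4\right)^{2}\right) \left(n + 4\right) = \left(l + 16\right) \left(4 + n\right) = \left(16 + l\right) \left(4 + n\right) = \left(4 + n\right) \left(16 + l\right)$)
$h = -13266$ ($h = -4 + 2 \left(-331 + 25 \left(64 + 4 \cdot 12 + 16 \left(-13\right) + 12 \left(-13\right)\right)\right) = -4 + 2 \left(-331 + 25 \left(64 + 48 - 208 - 156\right)\right) = -4 + 2 \left(-331 + 25 \left(-252\right)\right) = -4 + 2 \left(-331 - 6300\right) = -4 + 2 \left(-6631\right) = -4 - 13262 = -13266$)
$\frac{-120358 - 125221}{\frac{1}{-122525} + h} = \frac{-120358 - 125221}{\frac{1}{-122525} - 13266} = - \frac{245579}{- \frac{1}{122525} - 13266} = - \frac{245579}{- \frac{1625416651}{122525}} = \left(-245579\right) \left(- \frac{122525}{1625416651}\right) = \frac{30089566975}{1625416651}$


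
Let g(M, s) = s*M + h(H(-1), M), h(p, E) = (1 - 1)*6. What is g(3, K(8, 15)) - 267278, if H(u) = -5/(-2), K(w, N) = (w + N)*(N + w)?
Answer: -265691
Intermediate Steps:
K(w, N) = (N + w)**2 (K(w, N) = (N + w)*(N + w) = (N + w)**2)
H(u) = 5/2 (H(u) = -5*(-1/2) = 5/2)
h(p, E) = 0 (h(p, E) = 0*6 = 0)
g(M, s) = M*s (g(M, s) = s*M + 0 = M*s + 0 = M*s)
g(3, K(8, 15)) - 267278 = 3*(15 + 8)**2 - 267278 = 3*23**2 - 267278 = 3*529 - 267278 = 1587 - 267278 = -265691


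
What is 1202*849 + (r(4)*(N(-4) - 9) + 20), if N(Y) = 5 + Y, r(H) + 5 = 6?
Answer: 1020510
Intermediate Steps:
r(H) = 1 (r(H) = -5 + 6 = 1)
1202*849 + (r(4)*(N(-4) - 9) + 20) = 1202*849 + (1*((5 - 4) - 9) + 20) = 1020498 + (1*(1 - 9) + 20) = 1020498 + (1*(-8) + 20) = 1020498 + (-8 + 20) = 1020498 + 12 = 1020510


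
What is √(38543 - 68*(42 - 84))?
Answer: √41399 ≈ 203.47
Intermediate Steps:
√(38543 - 68*(42 - 84)) = √(38543 - 68*(-42)) = √(38543 + 2856) = √41399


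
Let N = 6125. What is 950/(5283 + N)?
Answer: 475/5704 ≈ 0.083275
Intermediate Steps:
950/(5283 + N) = 950/(5283 + 6125) = 950/11408 = (1/11408)*950 = 475/5704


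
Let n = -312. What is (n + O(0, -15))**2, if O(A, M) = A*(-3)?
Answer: 97344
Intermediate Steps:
O(A, M) = -3*A
(n + O(0, -15))**2 = (-312 - 3*0)**2 = (-312 + 0)**2 = (-312)**2 = 97344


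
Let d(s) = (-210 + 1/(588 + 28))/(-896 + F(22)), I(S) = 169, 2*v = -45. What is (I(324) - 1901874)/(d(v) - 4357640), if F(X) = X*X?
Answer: 482637515360/1105934041521 ≈ 0.43641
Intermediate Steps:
v = -45/2 (v = (½)*(-45) = -45/2 ≈ -22.500)
F(X) = X²
d(s) = 129359/253792 (d(s) = (-210 + 1/(588 + 28))/(-896 + 22²) = (-210 + 1/616)/(-896 + 484) = (-210 + 1/616)/(-412) = -129359/616*(-1/412) = 129359/253792)
(I(324) - 1901874)/(d(v) - 4357640) = (169 - 1901874)/(129359/253792 - 4357640) = -1901705/(-1105934041521/253792) = -1901705*(-253792/1105934041521) = 482637515360/1105934041521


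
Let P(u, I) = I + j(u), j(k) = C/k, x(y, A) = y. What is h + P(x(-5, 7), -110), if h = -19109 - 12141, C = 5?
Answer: -31361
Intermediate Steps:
h = -31250
j(k) = 5/k
P(u, I) = I + 5/u
h + P(x(-5, 7), -110) = -31250 + (-110 + 5/(-5)) = -31250 + (-110 + 5*(-1/5)) = -31250 + (-110 - 1) = -31250 - 111 = -31361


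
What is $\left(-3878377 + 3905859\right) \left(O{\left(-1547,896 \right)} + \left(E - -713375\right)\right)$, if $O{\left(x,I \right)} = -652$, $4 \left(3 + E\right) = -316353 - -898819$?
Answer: $23588803693$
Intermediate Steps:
$E = \frac{291227}{2}$ ($E = -3 + \frac{-316353 - -898819}{4} = -3 + \frac{-316353 + 898819}{4} = -3 + \frac{1}{4} \cdot 582466 = -3 + \frac{291233}{2} = \frac{291227}{2} \approx 1.4561 \cdot 10^{5}$)
$\left(-3878377 + 3905859\right) \left(O{\left(-1547,896 \right)} + \left(E - -713375\right)\right) = \left(-3878377 + 3905859\right) \left(-652 + \left(\frac{291227}{2} - -713375\right)\right) = 27482 \left(-652 + \left(\frac{291227}{2} + 713375\right)\right) = 27482 \left(-652 + \frac{1717977}{2}\right) = 27482 \cdot \frac{1716673}{2} = 23588803693$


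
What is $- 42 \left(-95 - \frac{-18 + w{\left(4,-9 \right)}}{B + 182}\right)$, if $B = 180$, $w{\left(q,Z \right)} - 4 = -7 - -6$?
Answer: $\frac{721875}{181} \approx 3988.3$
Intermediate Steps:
$w{\left(q,Z \right)} = 3$ ($w{\left(q,Z \right)} = 4 - 1 = 3$)
$- 42 \left(-95 - \frac{-18 + w{\left(4,-9 \right)}}{B + 182}\right) = - 42 \left(-95 - \frac{-18 + 3}{180 + 182}\right) = - 42 \left(-95 - - \frac{15}{362}\right) = - 42 \left(-95 + \frac{15}{362}\right) = \left(-42\right) \left(- \frac{34375}{362}\right) = \frac{721875}{181}$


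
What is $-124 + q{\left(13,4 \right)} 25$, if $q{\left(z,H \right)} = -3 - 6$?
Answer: $-349$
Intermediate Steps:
$q{\left(z,H \right)} = -9$
$-124 + q{\left(13,4 \right)} 25 = -124 - 225 = -349$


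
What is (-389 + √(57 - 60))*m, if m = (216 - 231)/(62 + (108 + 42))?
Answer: 5835/212 - 15*I*√3/212 ≈ 27.524 - 0.12255*I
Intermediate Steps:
m = -15/212 (m = -15/(62 + 150) = -15/212 ≈ -0.070755)
(-389 + √(57 - 60))*m = (-389 + √(57 - 60))*(-15/212) = (-389 + √(-3))*(-15/212) = (-389 + I*√3)*(-15/212) = 5835/212 - 15*I*√3/212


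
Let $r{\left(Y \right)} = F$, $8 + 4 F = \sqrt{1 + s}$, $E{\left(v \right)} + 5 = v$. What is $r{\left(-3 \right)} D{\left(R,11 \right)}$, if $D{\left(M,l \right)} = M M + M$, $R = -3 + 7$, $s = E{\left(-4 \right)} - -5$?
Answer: $-40 + 5 i \sqrt{3} \approx -40.0 + 8.6602 i$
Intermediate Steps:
$E{\left(v \right)} = -5 + v$
$s = -4$ ($s = \left(-5 - 4\right) - -5 = -9 + 5 = -4$)
$R = 4$
$D{\left(M,l \right)} = M + M^{2}$ ($D{\left(M,l \right)} = M^{2} + M = M + M^{2}$)
$F = -2 + \frac{i \sqrt{3}}{4}$ ($F = -2 + \frac{\sqrt{1 - 4}}{4} = -2 + \frac{\sqrt{-3}}{4} = -2 + \frac{i \sqrt{3}}{4} \approx -2.0 + 0.43301 i$)
$r{\left(Y \right)} = -2 + \frac{i \sqrt{3}}{4}$
$r{\left(-3 \right)} D{\left(R,11 \right)} = \left(-2 + \frac{i \sqrt{3}}{4}\right) 4 \left(1 + 4\right) = \left(-2 + \frac{i \sqrt{3}}{4}\right) 4 \cdot 5 = \left(-2 + \frac{i \sqrt{3}}{4}\right) 20 = -40 + 5 i \sqrt{3}$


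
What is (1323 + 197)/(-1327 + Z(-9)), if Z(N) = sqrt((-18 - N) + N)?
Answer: -2017040/1760947 - 4560*I*sqrt(2)/1760947 ≈ -1.1454 - 0.0036621*I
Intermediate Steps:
Z(N) = 3*I*sqrt(2) (Z(N) = sqrt(-18) = 3*I*sqrt(2))
(1323 + 197)/(-1327 + Z(-9)) = (1323 + 197)/(-1327 + 3*I*sqrt(2)) = 1520/(-1327 + 3*I*sqrt(2))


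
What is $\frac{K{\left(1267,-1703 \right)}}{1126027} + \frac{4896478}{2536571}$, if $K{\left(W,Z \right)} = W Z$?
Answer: $\frac{5772092805}{408035347631} \approx 0.014146$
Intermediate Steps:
$\frac{K{\left(1267,-1703 \right)}}{1126027} + \frac{4896478}{2536571} = \frac{1267 \left(-1703\right)}{1126027} + \frac{4896478}{2536571} = \left(-2157701\right) \frac{1}{1126027} + 4896478 \cdot \frac{1}{2536571} = - \frac{308243}{160861} + \frac{4896478}{2536571} = \frac{5772092805}{408035347631}$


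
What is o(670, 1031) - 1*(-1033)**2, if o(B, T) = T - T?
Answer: -1067089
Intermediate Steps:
o(B, T) = 0
o(670, 1031) - 1*(-1033)**2 = 0 - 1*(-1033)**2 = 0 - 1*1067089 = 0 - 1067089 = -1067089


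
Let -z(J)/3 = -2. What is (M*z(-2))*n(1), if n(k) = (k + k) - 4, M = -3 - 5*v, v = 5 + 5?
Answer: 636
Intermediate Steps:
v = 10
z(J) = 6 (z(J) = -3*(-2) = 6)
M = -53 (M = -3 - 5*10 = -3 - 50 = -53)
n(k) = -4 + 2*k (n(k) = 2*k - 4 = -4 + 2*k)
(M*z(-2))*n(1) = (-53*6)*(-4 + 2*1) = -318*(-4 + 2) = -318*(-2) = 636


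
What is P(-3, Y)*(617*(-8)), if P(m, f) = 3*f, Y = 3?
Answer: -44424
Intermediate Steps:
P(-3, Y)*(617*(-8)) = (3*3)*(617*(-8)) = 9*(-4936) = -44424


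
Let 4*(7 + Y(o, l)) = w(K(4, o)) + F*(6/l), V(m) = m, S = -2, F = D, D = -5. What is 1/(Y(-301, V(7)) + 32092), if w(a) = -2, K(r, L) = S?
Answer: 7/224584 ≈ 3.1169e-5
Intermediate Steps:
F = -5
K(r, L) = -2
Y(o, l) = -15/2 - 15/(2*l) (Y(o, l) = -7 + (-2 - 30/l)/4 = -7 + (-1/2 - 15/(2*l)) = -15/2 - 15/(2*l))
1/(Y(-301, V(7)) + 32092) = 1/((15/2)*(-1 - 1*7)/7 + 32092) = 1/((15/2)*(1/7)*(-1 - 7) + 32092) = 1/((15/2)*(1/7)*(-8) + 32092) = 1/(-60/7 + 32092) = 1/(224584/7) = 7/224584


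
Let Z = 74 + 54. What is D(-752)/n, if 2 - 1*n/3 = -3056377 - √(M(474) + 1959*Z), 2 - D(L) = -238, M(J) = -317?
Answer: 122255160/4670726170603 - 40*√250435/4670726170603 ≈ 2.6170e-5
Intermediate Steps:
Z = 128
D(L) = 240 (D(L) = 2 - 1*(-238) = 2 + 238 = 240)
n = 9169137 + 3*√250435 (n = 6 - 3*(-3056377 - √(-317 + 1959*128)) = 6 - 3*(-3056377 - √(-317 + 250752)) = 6 - 3*(-3056377 - √250435) = 6 + (9169131 + 3*√250435) = 9169137 + 3*√250435 ≈ 9.1706e+6)
D(-752)/n = 240/(9169137 + 3*√250435)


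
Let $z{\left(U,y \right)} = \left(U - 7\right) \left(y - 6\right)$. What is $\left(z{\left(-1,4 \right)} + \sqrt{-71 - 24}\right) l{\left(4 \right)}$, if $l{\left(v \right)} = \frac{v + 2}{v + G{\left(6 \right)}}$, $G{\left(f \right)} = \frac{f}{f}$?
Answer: $\frac{96}{5} + \frac{6 i \sqrt{95}}{5} \approx 19.2 + 11.696 i$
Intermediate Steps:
$G{\left(f \right)} = 1$
$z{\left(U,y \right)} = \left(-7 + U\right) \left(-6 + y\right)$
$l{\left(v \right)} = \frac{2 + v}{1 + v}$ ($l{\left(v \right)} = \frac{v + 2}{v + 1} = \frac{2 + v}{1 + v}$)
$\left(z{\left(-1,4 \right)} + \sqrt{-71 - 24}\right) l{\left(4 \right)} = \left(\left(42 - 28 - -6 - 4\right) + \sqrt{-71 - 24}\right) \frac{2 + 4}{1 + 4} = \left(\left(42 - 28 + 6 - 4\right) + \sqrt{-95}\right) \frac{1}{5} \cdot 6 = \left(16 + i \sqrt{95}\right) \frac{1}{5} \cdot 6 = \left(16 + i \sqrt{95}\right) \frac{6}{5} = \frac{96}{5} + \frac{6 i \sqrt{95}}{5}$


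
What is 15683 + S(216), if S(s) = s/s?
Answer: 15684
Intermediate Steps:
S(s) = 1
15683 + S(216) = 15683 + 1 = 15684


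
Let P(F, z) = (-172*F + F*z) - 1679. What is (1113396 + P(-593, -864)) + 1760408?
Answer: 3486473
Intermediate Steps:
P(F, z) = -1679 - 172*F + F*z
(1113396 + P(-593, -864)) + 1760408 = (1113396 + (-1679 - 172*(-593) - 593*(-864))) + 1760408 = (1113396 + (-1679 + 101996 + 512352)) + 1760408 = (1113396 + 612669) + 1760408 = 1726065 + 1760408 = 3486473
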